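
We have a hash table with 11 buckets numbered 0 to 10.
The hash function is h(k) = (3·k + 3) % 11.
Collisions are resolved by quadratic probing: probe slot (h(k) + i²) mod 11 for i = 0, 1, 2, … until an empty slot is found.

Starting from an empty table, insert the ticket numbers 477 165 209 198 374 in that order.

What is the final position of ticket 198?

1

477: h=4 => slot 4
165: h=3 => slot 3
209: h=3, probe 3,4,7 => slot 7
198: h=3, probe 3,4,7,1 => slot 1
374: h=3, probe 3,4,7,1,8 => slot 8
Table: [—, 198, —, 165, 477, —, —, 209, 374, —, —]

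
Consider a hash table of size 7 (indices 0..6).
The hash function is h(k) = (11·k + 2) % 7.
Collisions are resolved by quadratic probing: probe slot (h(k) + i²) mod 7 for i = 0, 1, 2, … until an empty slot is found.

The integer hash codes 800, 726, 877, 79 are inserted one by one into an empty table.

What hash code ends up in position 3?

800

800: h=3 → slot 3
726: h=1 → slot 1
877: h=3, probe 3,4 → slot 4
79: h=3, probe 3,4,0 → slot 0
Table: [79, 726, —, 800, 877, —, —]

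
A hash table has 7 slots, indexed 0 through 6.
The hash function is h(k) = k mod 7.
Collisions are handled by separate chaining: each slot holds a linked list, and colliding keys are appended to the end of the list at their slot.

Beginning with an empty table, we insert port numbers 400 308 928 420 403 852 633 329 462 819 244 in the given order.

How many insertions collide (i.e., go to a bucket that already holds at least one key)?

5

400 → bucket 1
308 → bucket 0
928 → bucket 4
420 → bucket 0 (collision)
403 → bucket 4 (collision)
852 → bucket 5
633 → bucket 3
329 → bucket 0 (collision)
462 → bucket 0 (collision)
819 → bucket 0 (collision)
244 → bucket 6
Final buckets:
0: 308 -> 420 -> 329 -> 462 -> 819
1: 400
2: _
3: 633
4: 928 -> 403
5: 852
6: 244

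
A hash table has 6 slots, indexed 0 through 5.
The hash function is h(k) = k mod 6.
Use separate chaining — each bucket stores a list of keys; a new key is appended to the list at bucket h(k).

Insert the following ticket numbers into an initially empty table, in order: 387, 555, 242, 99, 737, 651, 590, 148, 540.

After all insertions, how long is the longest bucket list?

Insert 387: h=3, bucket 3 empty -> new chain.
Insert 555: h=3, bucket 3 nonempty -> append to chain.
Insert 242: h=2, bucket 2 empty -> new chain.
Insert 99: h=3, bucket 3 nonempty -> append to chain.
Insert 737: h=5, bucket 5 empty -> new chain.
Insert 651: h=3, bucket 3 nonempty -> append to chain.
Insert 590: h=2, bucket 2 nonempty -> append to chain.
Insert 148: h=4, bucket 4 empty -> new chain.
Insert 540: h=0, bucket 0 empty -> new chain.
Final buckets:
0: 540
1: .
2: 242 -> 590
3: 387 -> 555 -> 99 -> 651
4: 148
5: 737

4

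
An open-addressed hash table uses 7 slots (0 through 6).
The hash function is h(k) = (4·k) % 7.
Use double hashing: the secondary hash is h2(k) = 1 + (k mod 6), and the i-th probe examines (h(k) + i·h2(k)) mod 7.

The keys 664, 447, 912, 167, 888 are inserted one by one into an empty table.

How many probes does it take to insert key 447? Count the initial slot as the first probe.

2

664 hashes to 3; slot 3 is free -> place at 3.
447 hashes to 3, h2=4; 3 taken -> place at 0.
912 hashes to 1; slot 1 is free -> place at 1.
167 hashes to 3, h2=6; 3 taken -> place at 2.
888 hashes to 3, h2=1; 3 taken -> place at 4.
Table: [447, 912, 167, 664, 888, -, -]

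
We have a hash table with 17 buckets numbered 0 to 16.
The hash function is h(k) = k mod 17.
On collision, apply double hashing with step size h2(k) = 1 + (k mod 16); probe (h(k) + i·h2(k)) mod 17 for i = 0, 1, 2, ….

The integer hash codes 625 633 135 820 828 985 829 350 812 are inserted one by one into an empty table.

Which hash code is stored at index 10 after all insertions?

625: h=13 => slot 13
633: h=4 => slot 4
135: h=16 => slot 16
820: h=4, h2=5, probe 4,9 => slot 9
828: h=12 => slot 12
985: h=16, h2=10, probe 16,9,2 => slot 2
829: h=13, h2=14, probe 13,10 => slot 10
350: h=10, h2=15, probe 10,8 => slot 8
812: h=13, h2=13, probe 13,9,5 => slot 5
Table: [—, —, 985, —, 633, 812, —, —, 350, 820, 829, —, 828, 625, —, —, 135]

829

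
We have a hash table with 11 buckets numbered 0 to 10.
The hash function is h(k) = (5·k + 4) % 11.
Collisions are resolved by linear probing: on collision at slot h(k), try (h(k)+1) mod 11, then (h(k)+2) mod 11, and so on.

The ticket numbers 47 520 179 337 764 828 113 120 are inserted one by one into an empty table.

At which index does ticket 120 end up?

47: h=8 -> slot 8
520: h=8, probe 8,9 -> slot 9
179: h=8, probe 8,9,10 -> slot 10
337: h=6 -> slot 6
764: h=7 -> slot 7
828: h=8, probe 8,9,10,0 -> slot 0
113: h=8, probe 8,9,10,0,1 -> slot 1
120: h=10, probe 10,0,1,2 -> slot 2
Table: [828, 113, 120, ∅, ∅, ∅, 337, 764, 47, 520, 179]

2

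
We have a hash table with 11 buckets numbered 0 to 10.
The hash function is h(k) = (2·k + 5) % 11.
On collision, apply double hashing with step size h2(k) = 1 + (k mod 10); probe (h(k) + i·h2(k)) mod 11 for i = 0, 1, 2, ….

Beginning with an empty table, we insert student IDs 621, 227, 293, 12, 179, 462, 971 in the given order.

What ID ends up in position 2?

971

621: h=4 => slot 4
227: h=8 => slot 8
293: h=8, h2=4, probe 8,1 => slot 1
12: h=7 => slot 7
179: h=0 => slot 0
462: h=5 => slot 5
971: h=0, h2=2, probe 0,2 => slot 2
Table: [179, 293, 971, ., 621, 462, ., 12, 227, ., .]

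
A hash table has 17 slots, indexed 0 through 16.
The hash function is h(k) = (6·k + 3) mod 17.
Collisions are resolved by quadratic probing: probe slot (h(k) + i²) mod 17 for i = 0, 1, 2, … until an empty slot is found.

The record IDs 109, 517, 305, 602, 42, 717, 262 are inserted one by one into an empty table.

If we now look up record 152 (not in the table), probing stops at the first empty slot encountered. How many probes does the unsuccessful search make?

3

Insert 109: h=11, slot 11 empty => index 11.
Insert 517: h=11, slot 11 occupied => index 12.
Insert 305: h=14, slot 14 empty => index 14.
Insert 602: h=11, slots 11,12 occupied => index 15.
Insert 42: h=0, slot 0 empty => index 0.
Insert 717: h=4, slot 4 empty => index 4.
Insert 262: h=11, slots 11,12,15 occupied => index 3.
Table: [42, —, —, 262, 717, —, —, —, —, —, —, 109, 517, —, 305, 602, —]
Lookup 152: h=14, probe 14,15,1 → slot 1 empty, not found.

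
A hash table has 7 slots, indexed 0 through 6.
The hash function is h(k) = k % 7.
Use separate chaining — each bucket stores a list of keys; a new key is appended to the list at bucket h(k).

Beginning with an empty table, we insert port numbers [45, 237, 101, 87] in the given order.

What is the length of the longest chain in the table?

3

45 -> bucket 3
237 -> bucket 6
101 -> bucket 3 (collision)
87 -> bucket 3 (collision)
Final buckets:
0: .
1: .
2: .
3: 45 -> 101 -> 87
4: .
5: .
6: 237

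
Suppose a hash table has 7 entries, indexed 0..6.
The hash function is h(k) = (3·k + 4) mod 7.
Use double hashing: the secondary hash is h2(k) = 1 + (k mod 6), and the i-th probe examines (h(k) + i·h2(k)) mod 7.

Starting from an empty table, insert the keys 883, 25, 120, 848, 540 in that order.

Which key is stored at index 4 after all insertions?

540

883 hashes to 0; slot 0 is free → place at 0.
25 hashes to 2; slot 2 is free → place at 2.
120 hashes to 0, h2=1; 0 taken → place at 1.
848 hashes to 0, h2=3; 0 taken → place at 3.
540 hashes to 0, h2=1; 0,1,2,3 taken → place at 4.
Table: [883, 120, 25, 848, 540, ∅, ∅]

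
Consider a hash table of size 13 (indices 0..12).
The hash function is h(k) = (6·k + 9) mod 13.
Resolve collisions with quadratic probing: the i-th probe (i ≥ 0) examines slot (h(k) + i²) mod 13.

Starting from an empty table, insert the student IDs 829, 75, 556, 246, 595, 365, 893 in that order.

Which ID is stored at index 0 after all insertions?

829: h=4 → slot 4
75: h=4, probe 4,5 → slot 5
556: h=4, probe 4,5,8 → slot 8
246: h=3 → slot 3
595: h=4, probe 4,5,8,0 → slot 0
365: h=2 → slot 2
893: h=11 → slot 11
Table: [595, ., 365, 246, 829, 75, ., ., 556, ., ., 893, .]

595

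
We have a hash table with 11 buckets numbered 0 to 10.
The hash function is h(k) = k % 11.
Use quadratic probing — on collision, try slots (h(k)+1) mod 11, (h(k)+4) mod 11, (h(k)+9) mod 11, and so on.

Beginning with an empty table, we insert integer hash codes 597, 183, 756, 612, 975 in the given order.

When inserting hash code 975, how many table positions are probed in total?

4

597 hashes to 3; slot 3 is free → place at 3.
183 hashes to 7; slot 7 is free → place at 7.
756 hashes to 8; slot 8 is free → place at 8.
612 hashes to 7; 7,8 taken → place at 0.
975 hashes to 7; 7,8,0 taken → place at 5.
Table: [612, ., ., 597, ., 975, ., 183, 756, ., .]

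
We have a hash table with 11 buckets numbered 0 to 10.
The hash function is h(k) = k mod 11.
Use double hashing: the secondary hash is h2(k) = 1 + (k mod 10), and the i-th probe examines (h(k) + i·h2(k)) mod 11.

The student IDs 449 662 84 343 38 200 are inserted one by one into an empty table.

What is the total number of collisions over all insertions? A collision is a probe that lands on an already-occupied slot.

2

449 hashes to 9; slot 9 is free → place at 9.
662 hashes to 2; slot 2 is free → place at 2.
84 hashes to 7; slot 7 is free → place at 7.
343 hashes to 2, h2=4; 2 taken → place at 6.
38 hashes to 5; slot 5 is free → place at 5.
200 hashes to 2, h2=1; 2 taken → place at 3.
Table: [_, _, 662, 200, _, 38, 343, 84, _, 449, _]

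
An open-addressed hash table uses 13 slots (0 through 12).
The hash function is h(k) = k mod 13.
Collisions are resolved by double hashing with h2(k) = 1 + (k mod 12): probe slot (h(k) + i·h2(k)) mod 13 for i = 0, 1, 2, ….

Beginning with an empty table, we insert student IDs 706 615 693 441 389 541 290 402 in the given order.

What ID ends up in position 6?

706 hashes to 4; slot 4 is free → place at 4.
615 hashes to 4, h2=4; 4 taken → place at 8.
693 hashes to 4, h2=10; 4 taken → place at 1.
441 hashes to 12; slot 12 is free → place at 12.
389 hashes to 12, h2=6; 12 taken → place at 5.
541 hashes to 8, h2=2; 8 taken → place at 10.
290 hashes to 4, h2=3; 4 taken → place at 7.
402 hashes to 12, h2=7; 12 taken → place at 6.
Table: [—, 693, —, —, 706, 389, 402, 290, 615, —, 541, —, 441]

402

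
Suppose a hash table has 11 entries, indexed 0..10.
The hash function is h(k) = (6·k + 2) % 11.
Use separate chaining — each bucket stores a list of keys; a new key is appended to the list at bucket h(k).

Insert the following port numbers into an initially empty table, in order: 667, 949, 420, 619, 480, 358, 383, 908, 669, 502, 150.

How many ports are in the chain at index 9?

2

Insert 667: h=0, bucket 0 empty → new chain.
Insert 949: h=9, bucket 9 empty → new chain.
Insert 420: h=3, bucket 3 empty → new chain.
Insert 619: h=9, bucket 9 nonempty → append to chain.
Insert 480: h=0, bucket 0 nonempty → append to chain.
Insert 358: h=5, bucket 5 empty → new chain.
Insert 383: h=1, bucket 1 empty → new chain.
Insert 908: h=5, bucket 5 nonempty → append to chain.
Insert 669: h=1, bucket 1 nonempty → append to chain.
Insert 502: h=0, bucket 0 nonempty → append to chain.
Insert 150: h=0, bucket 0 nonempty → append to chain.
Final buckets:
0: 667 -> 480 -> 502 -> 150
1: 383 -> 669
2: -
3: 420
4: -
5: 358 -> 908
6: -
7: -
8: -
9: 949 -> 619
10: -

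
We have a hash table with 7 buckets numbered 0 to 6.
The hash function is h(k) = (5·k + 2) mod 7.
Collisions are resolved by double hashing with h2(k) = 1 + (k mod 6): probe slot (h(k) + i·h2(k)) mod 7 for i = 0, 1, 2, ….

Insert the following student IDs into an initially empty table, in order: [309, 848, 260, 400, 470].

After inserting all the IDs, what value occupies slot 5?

309: h=0 -> slot 0
848: h=0, h2=3, probe 0,3 -> slot 3
260: h=0, h2=3, probe 0,3,6 -> slot 6
400: h=0, h2=5, probe 0,5 -> slot 5
470: h=0, h2=3, probe 0,3,6,2 -> slot 2
Table: [309, —, 470, 848, —, 400, 260]

400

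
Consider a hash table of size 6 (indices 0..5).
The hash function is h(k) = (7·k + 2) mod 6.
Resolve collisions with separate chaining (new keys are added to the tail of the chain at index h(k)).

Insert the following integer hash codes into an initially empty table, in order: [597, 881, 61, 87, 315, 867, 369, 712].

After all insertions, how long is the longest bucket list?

5

597 -> bucket 5
881 -> bucket 1
61 -> bucket 3
87 -> bucket 5 (collision)
315 -> bucket 5 (collision)
867 -> bucket 5 (collision)
369 -> bucket 5 (collision)
712 -> bucket 0
Final buckets:
0: 712
1: 881
2: -
3: 61
4: -
5: 597 -> 87 -> 315 -> 867 -> 369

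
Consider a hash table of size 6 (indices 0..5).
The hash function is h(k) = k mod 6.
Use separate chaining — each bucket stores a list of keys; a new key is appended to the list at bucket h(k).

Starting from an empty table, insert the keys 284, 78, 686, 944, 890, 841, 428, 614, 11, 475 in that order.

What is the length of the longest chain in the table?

6

284 → bucket 2
78 → bucket 0
686 → bucket 2 (collision)
944 → bucket 2 (collision)
890 → bucket 2 (collision)
841 → bucket 1
428 → bucket 2 (collision)
614 → bucket 2 (collision)
11 → bucket 5
475 → bucket 1 (collision)
Final buckets:
0: 78
1: 841 -> 475
2: 284 -> 686 -> 944 -> 890 -> 428 -> 614
3: .
4: .
5: 11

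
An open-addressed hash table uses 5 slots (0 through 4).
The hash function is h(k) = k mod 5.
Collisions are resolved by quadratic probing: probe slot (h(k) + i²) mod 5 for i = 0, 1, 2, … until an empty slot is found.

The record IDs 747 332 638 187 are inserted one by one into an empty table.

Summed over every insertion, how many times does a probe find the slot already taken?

747 hashes to 2; slot 2 is free => place at 2.
332 hashes to 2; 2 taken => place at 3.
638 hashes to 3; 3 taken => place at 4.
187 hashes to 2; 2,3 taken => place at 1.
Table: [-, 187, 747, 332, 638]

4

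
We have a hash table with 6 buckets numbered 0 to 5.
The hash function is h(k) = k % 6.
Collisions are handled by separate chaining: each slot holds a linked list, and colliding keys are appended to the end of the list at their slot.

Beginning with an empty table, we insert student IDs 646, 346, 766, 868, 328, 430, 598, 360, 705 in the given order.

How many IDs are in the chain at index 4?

7

646 -> bucket 4
346 -> bucket 4 (collision)
766 -> bucket 4 (collision)
868 -> bucket 4 (collision)
328 -> bucket 4 (collision)
430 -> bucket 4 (collision)
598 -> bucket 4 (collision)
360 -> bucket 0
705 -> bucket 3
Final buckets:
0: 360
1: -
2: -
3: 705
4: 646 -> 346 -> 766 -> 868 -> 328 -> 430 -> 598
5: -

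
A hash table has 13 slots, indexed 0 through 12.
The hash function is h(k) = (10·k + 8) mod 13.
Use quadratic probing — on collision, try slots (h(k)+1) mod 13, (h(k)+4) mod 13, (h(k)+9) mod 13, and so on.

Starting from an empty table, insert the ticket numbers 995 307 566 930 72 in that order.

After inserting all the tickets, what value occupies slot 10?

995: h=0 -> slot 0
307: h=10 -> slot 10
566: h=0, probe 0,1 -> slot 1
930: h=0, probe 0,1,4 -> slot 4
72: h=0, probe 0,1,4,9 -> slot 9
Table: [995, 566, -, -, 930, -, -, -, -, 72, 307, -, -]

307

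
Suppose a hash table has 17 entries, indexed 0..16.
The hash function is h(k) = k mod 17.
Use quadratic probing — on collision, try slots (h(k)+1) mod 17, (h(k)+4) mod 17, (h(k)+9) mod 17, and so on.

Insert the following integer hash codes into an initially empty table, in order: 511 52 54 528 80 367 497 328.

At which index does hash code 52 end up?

511: h=1 => slot 1
52: h=1, probe 1,2 => slot 2
54: h=3 => slot 3
528: h=1, probe 1,2,5 => slot 5
80: h=12 => slot 12
367: h=10 => slot 10
497: h=4 => slot 4
328: h=5, probe 5,6 => slot 6
Table: [_, 511, 52, 54, 497, 528, 328, _, _, _, 367, _, 80, _, _, _, _]

2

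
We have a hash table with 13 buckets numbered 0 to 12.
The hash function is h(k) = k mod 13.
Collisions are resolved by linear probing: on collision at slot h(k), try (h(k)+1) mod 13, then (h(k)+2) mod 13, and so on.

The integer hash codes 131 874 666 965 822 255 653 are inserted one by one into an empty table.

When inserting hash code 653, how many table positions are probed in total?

5

Insert 131: h=1, slot 1 empty -> index 1.
Insert 874: h=3, slot 3 empty -> index 3.
Insert 666: h=3, slot 3 occupied -> index 4.
Insert 965: h=3, slots 3,4 occupied -> index 5.
Insert 822: h=3, slots 3,4,5 occupied -> index 6.
Insert 255: h=8, slot 8 empty -> index 8.
Insert 653: h=3, slots 3,4,5,6 occupied -> index 7.
Table: [—, 131, —, 874, 666, 965, 822, 653, 255, —, —, —, —]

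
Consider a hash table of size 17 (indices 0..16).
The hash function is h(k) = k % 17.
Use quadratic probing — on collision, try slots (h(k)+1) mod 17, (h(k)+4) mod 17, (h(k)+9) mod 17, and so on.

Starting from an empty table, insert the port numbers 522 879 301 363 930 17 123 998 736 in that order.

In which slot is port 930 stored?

4

522: h=12 -> slot 12
879: h=12, probe 12,13 -> slot 13
301: h=12, probe 12,13,16 -> slot 16
363: h=6 -> slot 6
930: h=12, probe 12,13,16,4 -> slot 4
17: h=0 -> slot 0
123: h=4, probe 4,5 -> slot 5
998: h=12, probe 12,13,16,4,11 -> slot 11
736: h=5, probe 5,6,9 -> slot 9
Table: [17, -, -, -, 930, 123, 363, -, -, 736, -, 998, 522, 879, -, -, 301]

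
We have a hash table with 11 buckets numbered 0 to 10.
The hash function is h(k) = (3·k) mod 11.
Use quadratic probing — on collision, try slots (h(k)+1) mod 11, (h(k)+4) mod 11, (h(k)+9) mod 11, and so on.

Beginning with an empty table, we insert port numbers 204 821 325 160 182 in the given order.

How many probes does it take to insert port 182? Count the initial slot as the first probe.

4

204: h=7 -> slot 7
821: h=10 -> slot 10
325: h=7, probe 7,8 -> slot 8
160: h=7, probe 7,8,0 -> slot 0
182: h=7, probe 7,8,0,5 -> slot 5
Table: [160, —, —, —, —, 182, —, 204, 325, —, 821]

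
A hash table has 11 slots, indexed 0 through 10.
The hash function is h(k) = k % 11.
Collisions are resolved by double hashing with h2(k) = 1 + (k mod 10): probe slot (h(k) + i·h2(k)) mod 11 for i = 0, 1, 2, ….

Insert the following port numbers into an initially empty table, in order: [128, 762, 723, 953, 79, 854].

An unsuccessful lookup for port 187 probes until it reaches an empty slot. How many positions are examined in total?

3

Insert 128: h=7, slot 7 empty => index 7.
Insert 762: h=3, slot 3 empty => index 3.
Insert 723: h=8, slot 8 empty => index 8.
Insert 953: h=7, h2=4, slot 7 occupied => index 0.
Insert 79: h=2, slot 2 empty => index 2.
Insert 854: h=7, h2=5, slot 7 occupied => index 1.
Table: [953, 854, 79, 762, _, _, _, 128, 723, _, _]
Lookup 187: h=0, h2=8, probe 0,8,5 → slot 5 empty, not found.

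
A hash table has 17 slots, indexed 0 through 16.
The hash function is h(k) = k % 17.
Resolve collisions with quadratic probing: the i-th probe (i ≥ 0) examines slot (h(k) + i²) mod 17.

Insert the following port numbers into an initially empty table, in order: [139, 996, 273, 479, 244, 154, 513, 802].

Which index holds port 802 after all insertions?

139 hashes to 3; slot 3 is free → place at 3.
996 hashes to 10; slot 10 is free → place at 10.
273 hashes to 1; slot 1 is free → place at 1.
479 hashes to 3; 3 taken → place at 4.
244 hashes to 6; slot 6 is free → place at 6.
154 hashes to 1; 1 taken → place at 2.
513 hashes to 3; 3,4 taken → place at 7.
802 hashes to 3; 3,4,7 taken → place at 12.
Table: [—, 273, 154, 139, 479, —, 244, 513, —, —, 996, —, 802, —, —, —, —]

12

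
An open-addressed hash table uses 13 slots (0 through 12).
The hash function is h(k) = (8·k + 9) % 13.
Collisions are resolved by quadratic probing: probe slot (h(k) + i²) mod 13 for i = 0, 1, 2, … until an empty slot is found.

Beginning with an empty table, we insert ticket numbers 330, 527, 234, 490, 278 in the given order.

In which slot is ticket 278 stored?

Insert 330: h=10, slot 10 empty -> index 10.
Insert 527: h=0, slot 0 empty -> index 0.
Insert 234: h=9, slot 9 empty -> index 9.
Insert 490: h=3, slot 3 empty -> index 3.
Insert 278: h=10, slot 10 occupied -> index 11.
Table: [527, ., ., 490, ., ., ., ., ., 234, 330, 278, .]

11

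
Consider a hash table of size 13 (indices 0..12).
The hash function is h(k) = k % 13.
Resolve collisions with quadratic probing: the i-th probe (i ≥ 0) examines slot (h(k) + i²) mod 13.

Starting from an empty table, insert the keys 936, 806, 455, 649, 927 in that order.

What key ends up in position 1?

806

Insert 936: h=0, slot 0 empty → index 0.
Insert 806: h=0, slot 0 occupied → index 1.
Insert 455: h=0, slots 0,1 occupied → index 4.
Insert 649: h=12, slot 12 empty → index 12.
Insert 927: h=4, slot 4 occupied → index 5.
Table: [936, 806, _, _, 455, 927, _, _, _, _, _, _, 649]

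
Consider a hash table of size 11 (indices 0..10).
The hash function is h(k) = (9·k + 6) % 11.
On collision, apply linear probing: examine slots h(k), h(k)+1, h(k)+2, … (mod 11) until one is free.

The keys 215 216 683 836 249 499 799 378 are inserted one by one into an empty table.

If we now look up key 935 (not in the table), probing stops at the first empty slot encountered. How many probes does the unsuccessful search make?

215: h=5 => slot 5
216: h=3 => slot 3
683: h=4 => slot 4
836: h=6 => slot 6
249: h=3, probe 3,4,5,6,7 => slot 7
499: h=9 => slot 9
799: h=3, probe 3,4,5,6,7,8 => slot 8
378: h=9, probe 9,10 => slot 10
Table: [-, -, -, 216, 683, 215, 836, 249, 799, 499, 378]
Lookup 935: h=6, probe 6,7,8,9,10,0 → slot 0 empty, not found.

6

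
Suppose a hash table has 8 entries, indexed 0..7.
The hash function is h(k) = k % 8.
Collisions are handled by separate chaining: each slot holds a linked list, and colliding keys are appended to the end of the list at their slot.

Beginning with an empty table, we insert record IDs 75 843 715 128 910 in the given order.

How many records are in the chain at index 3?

75 -> bucket 3
843 -> bucket 3 (collision)
715 -> bucket 3 (collision)
128 -> bucket 0
910 -> bucket 6
Final buckets:
0: 128
1: ∅
2: ∅
3: 75 -> 843 -> 715
4: ∅
5: ∅
6: 910
7: ∅

3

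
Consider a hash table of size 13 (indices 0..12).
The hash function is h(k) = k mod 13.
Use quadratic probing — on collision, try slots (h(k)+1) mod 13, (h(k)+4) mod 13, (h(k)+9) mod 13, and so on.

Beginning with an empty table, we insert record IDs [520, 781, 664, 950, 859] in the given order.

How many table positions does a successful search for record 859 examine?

4

520: h=0 -> slot 0
781: h=1 -> slot 1
664: h=1, probe 1,2 -> slot 2
950: h=1, probe 1,2,5 -> slot 5
859: h=1, probe 1,2,5,10 -> slot 10
Table: [520, 781, 664, ., ., 950, ., ., ., ., 859, ., .]
Lookup 859: h=1, probe 1,2,5,10 → found at 10.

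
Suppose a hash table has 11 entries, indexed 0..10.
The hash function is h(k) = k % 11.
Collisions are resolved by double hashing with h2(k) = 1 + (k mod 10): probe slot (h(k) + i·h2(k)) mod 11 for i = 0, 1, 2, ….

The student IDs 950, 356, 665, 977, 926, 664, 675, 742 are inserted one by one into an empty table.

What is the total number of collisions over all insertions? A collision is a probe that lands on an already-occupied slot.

Insert 950: h=4, slot 4 empty => index 4.
Insert 356: h=4, h2=7, slot 4 occupied => index 0.
Insert 665: h=5, slot 5 empty => index 5.
Insert 977: h=9, slot 9 empty => index 9.
Insert 926: h=2, slot 2 empty => index 2.
Insert 664: h=4, h2=5, slots 4,9 occupied => index 3.
Insert 675: h=4, h2=6, slot 4 occupied => index 10.
Insert 742: h=5, h2=3, slot 5 occupied => index 8.
Table: [356, —, 926, 664, 950, 665, —, —, 742, 977, 675]

5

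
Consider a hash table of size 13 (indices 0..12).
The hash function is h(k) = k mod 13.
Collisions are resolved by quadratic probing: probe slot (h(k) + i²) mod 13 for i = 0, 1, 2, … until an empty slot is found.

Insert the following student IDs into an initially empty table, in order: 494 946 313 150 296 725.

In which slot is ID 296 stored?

11

494: h=0 => slot 0
946: h=10 => slot 10
313: h=1 => slot 1
150: h=7 => slot 7
296: h=10, probe 10,11 => slot 11
725: h=10, probe 10,11,1,6 => slot 6
Table: [494, 313, -, -, -, -, 725, 150, -, -, 946, 296, -]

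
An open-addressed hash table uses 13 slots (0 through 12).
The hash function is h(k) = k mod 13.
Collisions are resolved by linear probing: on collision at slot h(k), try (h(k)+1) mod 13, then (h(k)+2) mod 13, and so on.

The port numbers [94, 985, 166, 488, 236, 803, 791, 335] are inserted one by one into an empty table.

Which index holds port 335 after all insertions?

1

Insert 94: h=3, slot 3 empty -> index 3.
Insert 985: h=10, slot 10 empty -> index 10.
Insert 166: h=10, slot 10 occupied -> index 11.
Insert 488: h=7, slot 7 empty -> index 7.
Insert 236: h=2, slot 2 empty -> index 2.
Insert 803: h=10, slots 10,11 occupied -> index 12.
Insert 791: h=11, slots 11,12 occupied -> index 0.
Insert 335: h=10, slots 10,11,12,0 occupied -> index 1.
Table: [791, 335, 236, 94, ∅, ∅, ∅, 488, ∅, ∅, 985, 166, 803]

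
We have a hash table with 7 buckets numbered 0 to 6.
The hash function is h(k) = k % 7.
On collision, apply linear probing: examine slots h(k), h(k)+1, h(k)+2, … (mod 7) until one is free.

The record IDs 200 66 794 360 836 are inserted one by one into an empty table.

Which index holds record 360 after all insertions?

6

200: h=4 -> slot 4
66: h=3 -> slot 3
794: h=3, probe 3,4,5 -> slot 5
360: h=3, probe 3,4,5,6 -> slot 6
836: h=3, probe 3,4,5,6,0 -> slot 0
Table: [836, _, _, 66, 200, 794, 360]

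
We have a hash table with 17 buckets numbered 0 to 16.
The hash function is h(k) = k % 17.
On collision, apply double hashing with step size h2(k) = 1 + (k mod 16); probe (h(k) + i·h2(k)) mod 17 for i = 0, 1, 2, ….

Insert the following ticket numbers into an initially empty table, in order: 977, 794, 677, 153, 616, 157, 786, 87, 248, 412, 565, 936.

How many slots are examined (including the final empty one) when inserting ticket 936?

977 hashes to 8; slot 8 is free => place at 8.
794 hashes to 12; slot 12 is free => place at 12.
677 hashes to 14; slot 14 is free => place at 14.
153 hashes to 0; slot 0 is free => place at 0.
616 hashes to 4; slot 4 is free => place at 4.
157 hashes to 4, h2=14; 4 taken => place at 1.
786 hashes to 4, h2=3; 4 taken => place at 7.
87 hashes to 2; slot 2 is free => place at 2.
248 hashes to 10; slot 10 is free => place at 10.
412 hashes to 4, h2=13; 4,0 taken => place at 13.
565 hashes to 4, h2=6; 4,10 taken => place at 16.
936 hashes to 1, h2=9; 1,10,2 taken => place at 11.
Table: [153, 157, 87, ., 616, ., ., 786, 977, ., 248, 936, 794, 412, 677, ., 565]

4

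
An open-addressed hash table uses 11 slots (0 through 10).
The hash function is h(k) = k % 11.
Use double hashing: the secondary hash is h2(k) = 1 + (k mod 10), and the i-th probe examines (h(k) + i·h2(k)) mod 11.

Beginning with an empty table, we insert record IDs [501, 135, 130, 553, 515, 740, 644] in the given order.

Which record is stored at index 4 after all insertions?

501: h=6 → slot 6
135: h=3 → slot 3
130: h=9 → slot 9
553: h=3, h2=4, probe 3,7 → slot 7
515: h=9, h2=6, probe 9,4 → slot 4
740: h=3, h2=1, probe 3,4,5 → slot 5
644: h=6, h2=5, probe 6,0 → slot 0
Table: [644, —, —, 135, 515, 740, 501, 553, —, 130, —]

515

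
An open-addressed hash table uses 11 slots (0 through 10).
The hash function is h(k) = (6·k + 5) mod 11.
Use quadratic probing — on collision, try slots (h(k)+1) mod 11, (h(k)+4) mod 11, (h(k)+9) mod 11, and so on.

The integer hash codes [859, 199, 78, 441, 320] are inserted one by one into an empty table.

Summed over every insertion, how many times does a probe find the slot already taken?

10

Insert 859: h=0, slot 0 empty → index 0.
Insert 199: h=0, slot 0 occupied → index 1.
Insert 78: h=0, slots 0,1 occupied → index 4.
Insert 441: h=0, slots 0,1,4 occupied → index 9.
Insert 320: h=0, slots 0,1,4,9 occupied → index 5.
Table: [859, 199, ., ., 78, 320, ., ., ., 441, .]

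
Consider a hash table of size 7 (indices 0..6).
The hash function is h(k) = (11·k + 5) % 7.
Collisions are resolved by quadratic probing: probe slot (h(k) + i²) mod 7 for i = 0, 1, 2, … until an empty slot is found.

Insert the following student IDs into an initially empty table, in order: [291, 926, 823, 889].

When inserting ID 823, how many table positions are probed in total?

291 hashes to 0; slot 0 is free -> place at 0.
926 hashes to 6; slot 6 is free -> place at 6.
823 hashes to 0; 0 taken -> place at 1.
889 hashes to 5; slot 5 is free -> place at 5.
Table: [291, 823, -, -, -, 889, 926]

2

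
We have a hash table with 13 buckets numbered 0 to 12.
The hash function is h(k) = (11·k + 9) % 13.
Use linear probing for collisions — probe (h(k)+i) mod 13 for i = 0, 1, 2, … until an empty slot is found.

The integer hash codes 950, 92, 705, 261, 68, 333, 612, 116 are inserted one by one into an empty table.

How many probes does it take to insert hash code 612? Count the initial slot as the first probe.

4

950 hashes to 7; slot 7 is free => place at 7.
92 hashes to 7; 7 taken => place at 8.
705 hashes to 3; slot 3 is free => place at 3.
261 hashes to 7; 7,8 taken => place at 9.
68 hashes to 3; 3 taken => place at 4.
333 hashes to 6; slot 6 is free => place at 6.
612 hashes to 7; 7,8,9 taken => place at 10.
116 hashes to 11; slot 11 is free => place at 11.
Table: [—, —, —, 705, 68, —, 333, 950, 92, 261, 612, 116, —]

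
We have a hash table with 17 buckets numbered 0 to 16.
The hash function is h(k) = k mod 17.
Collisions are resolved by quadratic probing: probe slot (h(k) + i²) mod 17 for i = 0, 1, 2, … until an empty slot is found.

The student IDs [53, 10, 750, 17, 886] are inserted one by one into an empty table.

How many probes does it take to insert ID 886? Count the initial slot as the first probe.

3

53: h=2 → slot 2
10: h=10 → slot 10
750: h=2, probe 2,3 → slot 3
17: h=0 → slot 0
886: h=2, probe 2,3,6 → slot 6
Table: [17, ., 53, 750, ., ., 886, ., ., ., 10, ., ., ., ., ., .]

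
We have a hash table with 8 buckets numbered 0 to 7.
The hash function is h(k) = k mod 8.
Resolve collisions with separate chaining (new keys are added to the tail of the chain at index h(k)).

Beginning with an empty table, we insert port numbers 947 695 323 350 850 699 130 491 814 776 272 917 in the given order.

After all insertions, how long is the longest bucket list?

947 → bucket 3
695 → bucket 7
323 → bucket 3 (collision)
350 → bucket 6
850 → bucket 2
699 → bucket 3 (collision)
130 → bucket 2 (collision)
491 → bucket 3 (collision)
814 → bucket 6 (collision)
776 → bucket 0
272 → bucket 0 (collision)
917 → bucket 5
Final buckets:
0: 776 -> 272
1: _
2: 850 -> 130
3: 947 -> 323 -> 699 -> 491
4: _
5: 917
6: 350 -> 814
7: 695

4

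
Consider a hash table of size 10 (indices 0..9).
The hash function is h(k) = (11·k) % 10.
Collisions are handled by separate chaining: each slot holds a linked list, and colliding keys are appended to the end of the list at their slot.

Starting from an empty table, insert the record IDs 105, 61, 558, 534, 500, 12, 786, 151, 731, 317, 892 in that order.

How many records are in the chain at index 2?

2

Insert 105: h=5, bucket 5 empty -> new chain.
Insert 61: h=1, bucket 1 empty -> new chain.
Insert 558: h=8, bucket 8 empty -> new chain.
Insert 534: h=4, bucket 4 empty -> new chain.
Insert 500: h=0, bucket 0 empty -> new chain.
Insert 12: h=2, bucket 2 empty -> new chain.
Insert 786: h=6, bucket 6 empty -> new chain.
Insert 151: h=1, bucket 1 nonempty -> append to chain.
Insert 731: h=1, bucket 1 nonempty -> append to chain.
Insert 317: h=7, bucket 7 empty -> new chain.
Insert 892: h=2, bucket 2 nonempty -> append to chain.
Final buckets:
0: 500
1: 61 -> 151 -> 731
2: 12 -> 892
3: —
4: 534
5: 105
6: 786
7: 317
8: 558
9: —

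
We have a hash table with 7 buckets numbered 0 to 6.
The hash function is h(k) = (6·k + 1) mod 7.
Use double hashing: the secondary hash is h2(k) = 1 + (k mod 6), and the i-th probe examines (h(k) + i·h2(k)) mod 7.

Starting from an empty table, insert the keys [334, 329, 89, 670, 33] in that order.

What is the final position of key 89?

334: h=3 → slot 3
329: h=1 → slot 1
89: h=3, h2=6, probe 3,2 → slot 2
670: h=3, h2=5, probe 3,1,6 → slot 6
33: h=3, h2=4, probe 3,0 → slot 0
Table: [33, 329, 89, 334, ., ., 670]

2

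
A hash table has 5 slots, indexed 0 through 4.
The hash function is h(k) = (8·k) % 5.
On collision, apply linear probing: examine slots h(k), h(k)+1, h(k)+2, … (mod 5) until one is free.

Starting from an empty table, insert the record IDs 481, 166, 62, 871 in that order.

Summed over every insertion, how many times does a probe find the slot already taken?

481: h=3 -> slot 3
166: h=3, probe 3,4 -> slot 4
62: h=1 -> slot 1
871: h=3, probe 3,4,0 -> slot 0
Table: [871, 62, —, 481, 166]

3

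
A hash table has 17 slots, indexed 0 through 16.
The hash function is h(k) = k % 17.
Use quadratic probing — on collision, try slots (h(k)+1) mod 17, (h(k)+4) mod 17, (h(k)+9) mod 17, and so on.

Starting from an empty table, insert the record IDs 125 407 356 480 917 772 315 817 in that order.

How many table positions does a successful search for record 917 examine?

125 hashes to 6; slot 6 is free → place at 6.
407 hashes to 16; slot 16 is free → place at 16.
356 hashes to 16; 16 taken → place at 0.
480 hashes to 4; slot 4 is free → place at 4.
917 hashes to 16; 16,0 taken → place at 3.
772 hashes to 7; slot 7 is free → place at 7.
315 hashes to 9; slot 9 is free → place at 9.
817 hashes to 1; slot 1 is free → place at 1.
Table: [356, 817, _, 917, 480, _, 125, 772, _, 315, _, _, _, _, _, _, 407]
Lookup 917: h=16, probe 16,0,3 → found at 3.

3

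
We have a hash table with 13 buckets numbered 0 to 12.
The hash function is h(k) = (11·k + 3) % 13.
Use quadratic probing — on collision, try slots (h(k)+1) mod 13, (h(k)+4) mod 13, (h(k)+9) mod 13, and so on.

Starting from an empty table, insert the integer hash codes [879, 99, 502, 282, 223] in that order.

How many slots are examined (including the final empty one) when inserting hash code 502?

3

Insert 879: h=0, slot 0 empty -> index 0.
Insert 99: h=0, slot 0 occupied -> index 1.
Insert 502: h=0, slots 0,1 occupied -> index 4.
Insert 282: h=11, slot 11 empty -> index 11.
Insert 223: h=12, slot 12 empty -> index 12.
Table: [879, 99, _, _, 502, _, _, _, _, _, _, 282, 223]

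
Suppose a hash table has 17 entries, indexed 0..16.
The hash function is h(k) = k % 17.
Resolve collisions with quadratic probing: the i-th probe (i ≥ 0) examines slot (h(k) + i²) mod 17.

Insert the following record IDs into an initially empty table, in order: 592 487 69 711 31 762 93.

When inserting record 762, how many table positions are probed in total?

592 hashes to 14; slot 14 is free → place at 14.
487 hashes to 11; slot 11 is free → place at 11.
69 hashes to 1; slot 1 is free → place at 1.
711 hashes to 14; 14 taken → place at 15.
31 hashes to 14; 14,15,1 taken → place at 6.
762 hashes to 14; 14,15,1,6 taken → place at 13.
93 hashes to 8; slot 8 is free → place at 8.
Table: [., 69, ., ., ., ., 31, ., 93, ., ., 487, ., 762, 592, 711, .]

5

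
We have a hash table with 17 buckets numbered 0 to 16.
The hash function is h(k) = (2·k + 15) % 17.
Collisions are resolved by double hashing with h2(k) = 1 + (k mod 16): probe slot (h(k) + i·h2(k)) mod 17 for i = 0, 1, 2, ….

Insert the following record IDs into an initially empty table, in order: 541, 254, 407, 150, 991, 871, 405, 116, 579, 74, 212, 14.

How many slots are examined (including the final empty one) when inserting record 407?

2

Insert 541: h=9, slot 9 empty -> index 9.
Insert 254: h=13, slot 13 empty -> index 13.
Insert 407: h=13, h2=8, slot 13 occupied -> index 4.
Insert 150: h=9, h2=7, slot 9 occupied -> index 16.
Insert 991: h=8, slot 8 empty -> index 8.
Insert 871: h=6, slot 6 empty -> index 6.
Insert 405: h=9, h2=6, slot 9 occupied -> index 15.
Insert 116: h=9, h2=5, slot 9 occupied -> index 14.
Insert 579: h=0, slot 0 empty -> index 0.
Insert 74: h=10, slot 10 empty -> index 10.
Insert 212: h=14, h2=5, slot 14 occupied -> index 2.
Insert 14: h=9, h2=15, slot 9 occupied -> index 7.
Table: [579, ∅, 212, ∅, 407, ∅, 871, 14, 991, 541, 74, ∅, ∅, 254, 116, 405, 150]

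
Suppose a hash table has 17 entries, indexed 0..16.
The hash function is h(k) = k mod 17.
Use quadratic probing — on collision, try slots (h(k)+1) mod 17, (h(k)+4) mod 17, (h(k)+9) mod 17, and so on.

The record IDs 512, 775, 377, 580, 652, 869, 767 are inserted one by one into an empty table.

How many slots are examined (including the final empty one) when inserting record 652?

2

512: h=2 -> slot 2
775: h=10 -> slot 10
377: h=3 -> slot 3
580: h=2, probe 2,3,6 -> slot 6
652: h=6, probe 6,7 -> slot 7
869: h=2, probe 2,3,6,11 -> slot 11
767: h=2, probe 2,3,6,11,1 -> slot 1
Table: [∅, 767, 512, 377, ∅, ∅, 580, 652, ∅, ∅, 775, 869, ∅, ∅, ∅, ∅, ∅]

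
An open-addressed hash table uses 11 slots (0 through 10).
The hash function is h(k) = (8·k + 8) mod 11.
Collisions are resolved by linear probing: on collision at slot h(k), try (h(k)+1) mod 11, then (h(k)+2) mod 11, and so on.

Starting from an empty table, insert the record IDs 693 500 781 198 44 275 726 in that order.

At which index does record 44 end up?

0

Insert 693: h=8, slot 8 empty → index 8.
Insert 500: h=4, slot 4 empty → index 4.
Insert 781: h=8, slot 8 occupied → index 9.
Insert 198: h=8, slots 8,9 occupied → index 10.
Insert 44: h=8, slots 8,9,10 occupied → index 0.
Insert 275: h=8, slots 8,9,10,0 occupied → index 1.
Insert 726: h=8, slots 8,9,10,0,1 occupied → index 2.
Table: [44, 275, 726, ∅, 500, ∅, ∅, ∅, 693, 781, 198]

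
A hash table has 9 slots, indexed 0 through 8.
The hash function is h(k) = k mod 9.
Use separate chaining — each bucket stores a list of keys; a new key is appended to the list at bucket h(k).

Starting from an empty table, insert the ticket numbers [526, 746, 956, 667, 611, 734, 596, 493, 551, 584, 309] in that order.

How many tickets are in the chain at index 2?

526 -> bucket 4
746 -> bucket 8
956 -> bucket 2
667 -> bucket 1
611 -> bucket 8 (collision)
734 -> bucket 5
596 -> bucket 2 (collision)
493 -> bucket 7
551 -> bucket 2 (collision)
584 -> bucket 8 (collision)
309 -> bucket 3
Final buckets:
0: _
1: 667
2: 956 -> 596 -> 551
3: 309
4: 526
5: 734
6: _
7: 493
8: 746 -> 611 -> 584

3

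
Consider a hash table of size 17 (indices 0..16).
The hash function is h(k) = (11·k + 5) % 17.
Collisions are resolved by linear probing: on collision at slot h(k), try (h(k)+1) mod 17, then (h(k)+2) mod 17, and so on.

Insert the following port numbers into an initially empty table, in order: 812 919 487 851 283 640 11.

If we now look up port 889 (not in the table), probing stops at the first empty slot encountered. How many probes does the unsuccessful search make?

3

812 hashes to 12; slot 12 is free => place at 12.
919 hashes to 16; slot 16 is free => place at 16.
487 hashes to 7; slot 7 is free => place at 7.
851 hashes to 16; 16 taken => place at 0.
283 hashes to 7; 7 taken => place at 8.
640 hashes to 7; 7,8 taken => place at 9.
11 hashes to 7; 7,8,9 taken => place at 10.
Table: [851, ., ., ., ., ., ., 487, 283, 640, 11, ., 812, ., ., ., 919]
Lookup 889: h=9, probe 9,10,11 → slot 11 empty, not found.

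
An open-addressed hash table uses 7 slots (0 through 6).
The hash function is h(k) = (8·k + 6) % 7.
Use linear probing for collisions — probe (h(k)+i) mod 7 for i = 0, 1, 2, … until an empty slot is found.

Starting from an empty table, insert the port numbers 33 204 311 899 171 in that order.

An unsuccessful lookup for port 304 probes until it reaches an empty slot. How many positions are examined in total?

5

33 hashes to 4; slot 4 is free → place at 4.
204 hashes to 0; slot 0 is free → place at 0.
311 hashes to 2; slot 2 is free → place at 2.
899 hashes to 2; 2 taken → place at 3.
171 hashes to 2; 2,3,4 taken → place at 5.
Table: [204, ∅, 311, 899, 33, 171, ∅]
Lookup 304: h=2, probe 2,3,4,5,6 → slot 6 empty, not found.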